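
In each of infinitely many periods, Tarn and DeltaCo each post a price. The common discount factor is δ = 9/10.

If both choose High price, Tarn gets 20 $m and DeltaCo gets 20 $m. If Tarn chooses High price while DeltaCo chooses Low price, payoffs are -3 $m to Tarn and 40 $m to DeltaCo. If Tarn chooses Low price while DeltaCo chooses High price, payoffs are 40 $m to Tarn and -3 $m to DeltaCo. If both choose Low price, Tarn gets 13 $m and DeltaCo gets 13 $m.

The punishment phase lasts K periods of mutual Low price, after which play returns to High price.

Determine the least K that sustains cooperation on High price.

No profitable deviation requires (20−13)(δ+…+δ^K) ≥ 40−20, i.e. δ+…+δ^K ≥ 20/7 ≈ 2.8571.
With δ = 9/10, the partial sums are K=1: 0.9000, K=2: 1.7100, K=3: 2.4390, K=4: 3.0951.
K = 4 is the first length at which the sum reaches 2.8571.

4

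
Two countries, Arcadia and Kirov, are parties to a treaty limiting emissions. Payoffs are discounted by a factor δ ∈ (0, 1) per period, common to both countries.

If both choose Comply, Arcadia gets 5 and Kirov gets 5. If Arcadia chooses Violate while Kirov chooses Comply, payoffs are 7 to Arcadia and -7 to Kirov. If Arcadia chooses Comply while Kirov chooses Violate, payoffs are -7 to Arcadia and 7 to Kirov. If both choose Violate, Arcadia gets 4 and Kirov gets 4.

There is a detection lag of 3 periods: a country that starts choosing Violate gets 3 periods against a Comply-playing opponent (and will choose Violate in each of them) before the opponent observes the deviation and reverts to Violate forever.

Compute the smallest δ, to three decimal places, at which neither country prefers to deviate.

Deviating for the 3 undetected periods gains 7−5 = 2 per period over cooperation, then loses 5−4 = 1 per period forever once punishment starts.
Gain: 2(1 + δ + … + δ^2); loss: 1·δ^3/(1−δ).
No profitable deviation ⇔ 2(1−δ^3) ≤ 1·δ^3, i.e. δ^3 ≥ 2/(2+1) = 2/3.
Hence δ ≥ (2/3)^(1/3) ≈ 0.874.

0.874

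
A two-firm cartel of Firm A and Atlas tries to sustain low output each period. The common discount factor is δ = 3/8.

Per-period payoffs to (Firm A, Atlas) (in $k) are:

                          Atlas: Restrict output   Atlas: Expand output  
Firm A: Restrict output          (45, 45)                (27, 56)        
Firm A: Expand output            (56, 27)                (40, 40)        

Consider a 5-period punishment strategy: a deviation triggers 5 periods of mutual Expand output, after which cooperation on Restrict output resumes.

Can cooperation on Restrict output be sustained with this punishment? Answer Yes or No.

No

IC: δ+…+δ^5 ≥ (56−45)/(45−40) = 11/5.
At δ = 3/8: partial sum = 0.5956 < 2.2000. Cooperation not sustainable.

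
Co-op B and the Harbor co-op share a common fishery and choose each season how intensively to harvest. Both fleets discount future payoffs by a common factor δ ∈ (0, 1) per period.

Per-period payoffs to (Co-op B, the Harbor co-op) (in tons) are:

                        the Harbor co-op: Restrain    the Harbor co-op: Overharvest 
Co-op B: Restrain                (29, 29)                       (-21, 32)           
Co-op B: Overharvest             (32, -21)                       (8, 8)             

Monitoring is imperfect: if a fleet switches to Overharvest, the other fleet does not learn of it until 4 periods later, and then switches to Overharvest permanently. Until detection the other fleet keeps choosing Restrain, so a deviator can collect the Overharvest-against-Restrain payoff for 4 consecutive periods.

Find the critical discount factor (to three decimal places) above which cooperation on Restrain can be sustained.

A deviator earns 32 for 4 periods, then 8 forever; cooperating earns 29 forever. Multiplying the IC by (1−δ):
29 ≥ 32(1−δ^4) + 8δ^4, so 24·δ^4 ≥ 3 and δ^4 ≥ 1/8.
δ ≥ (1/8)^(1/4) ≈ 0.595.

0.595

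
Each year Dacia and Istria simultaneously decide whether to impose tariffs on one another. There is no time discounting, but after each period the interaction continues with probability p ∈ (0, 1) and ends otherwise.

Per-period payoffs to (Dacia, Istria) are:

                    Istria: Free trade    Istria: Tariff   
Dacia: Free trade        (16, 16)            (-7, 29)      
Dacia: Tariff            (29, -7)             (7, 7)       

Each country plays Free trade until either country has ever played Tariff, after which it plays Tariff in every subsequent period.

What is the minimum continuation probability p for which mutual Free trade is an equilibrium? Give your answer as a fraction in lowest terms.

13/22

Expected cooperation value is 16 + p·16 + p²·16 + … = 16/(1−p); deviation gives 29 + p·7/(1−p).
16 ≥ 29(1−p) + 7p ⇒ 22p ≥ 13 ⇒ p ≥ 13/22.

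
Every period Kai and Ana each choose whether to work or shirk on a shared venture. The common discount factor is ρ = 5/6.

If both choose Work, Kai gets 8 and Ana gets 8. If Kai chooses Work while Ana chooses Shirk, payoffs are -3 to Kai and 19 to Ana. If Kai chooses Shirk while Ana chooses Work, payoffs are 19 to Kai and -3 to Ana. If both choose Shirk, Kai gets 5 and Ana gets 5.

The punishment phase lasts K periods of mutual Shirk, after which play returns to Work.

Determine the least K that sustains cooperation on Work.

IC: ρ(1−ρ^K)/(1−ρ) ≥ (19−8)/(8−5) = 11/3.
With ρ = 5/6: need 1 − ρ^K ≥ 11/3·(1−5/6)/(5/6), i.e. ρ^K ≤ 0.2667.
Since (5/6)^7 = 0.2791 and (5/6)^8 = 0.2326, the smallest such K is 8.

8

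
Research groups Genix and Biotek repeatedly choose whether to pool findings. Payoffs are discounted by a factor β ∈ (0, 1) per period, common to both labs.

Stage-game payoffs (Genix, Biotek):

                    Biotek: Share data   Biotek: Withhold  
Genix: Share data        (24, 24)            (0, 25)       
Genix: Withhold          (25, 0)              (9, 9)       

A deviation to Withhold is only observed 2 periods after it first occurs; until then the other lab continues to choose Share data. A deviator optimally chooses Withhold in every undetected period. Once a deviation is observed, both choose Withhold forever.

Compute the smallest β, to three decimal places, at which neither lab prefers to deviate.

A deviator earns 25 for 2 periods, then 9 forever; cooperating earns 24 forever. Multiplying the IC by (1−β):
24 ≥ 25(1−β^2) + 9β^2, so 16·β^2 ≥ 1 and β^2 ≥ 1/16.
β ≥ (1/16)^(1/2) ≈ 0.250.

0.250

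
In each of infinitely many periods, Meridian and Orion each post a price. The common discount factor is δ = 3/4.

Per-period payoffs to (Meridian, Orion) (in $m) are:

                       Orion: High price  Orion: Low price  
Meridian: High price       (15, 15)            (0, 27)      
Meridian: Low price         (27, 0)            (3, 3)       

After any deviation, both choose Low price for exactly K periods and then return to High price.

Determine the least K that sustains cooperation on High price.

Need Σ_{k=1}^{K} δ^k ≥ (27−15)/(15−3) = 1.0000 at δ = 3/4.
At K = 1 the sum is 0.7500 < 1.0000; at K = 2 it is 1.3125 ≥ 1.0000.
So the minimum punishment length is K = 2.

2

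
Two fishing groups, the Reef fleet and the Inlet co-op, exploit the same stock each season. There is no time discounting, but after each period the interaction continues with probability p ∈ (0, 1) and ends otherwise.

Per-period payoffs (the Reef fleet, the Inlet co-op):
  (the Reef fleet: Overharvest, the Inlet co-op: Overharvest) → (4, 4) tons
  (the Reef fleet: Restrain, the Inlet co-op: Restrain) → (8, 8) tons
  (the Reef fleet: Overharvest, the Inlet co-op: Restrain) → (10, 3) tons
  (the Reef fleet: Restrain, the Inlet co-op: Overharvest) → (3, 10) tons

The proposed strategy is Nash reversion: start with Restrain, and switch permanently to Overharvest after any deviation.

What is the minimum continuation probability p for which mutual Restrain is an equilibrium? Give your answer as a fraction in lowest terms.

1/3

With no time discounting, the continuation probability p plays the role of the discount factor.
Grim-trigger IC: 8/(1−p) ≥ 10 + 4p/(1−p) ⇒ p ≥ (10−8)/(10−4) = 1/3.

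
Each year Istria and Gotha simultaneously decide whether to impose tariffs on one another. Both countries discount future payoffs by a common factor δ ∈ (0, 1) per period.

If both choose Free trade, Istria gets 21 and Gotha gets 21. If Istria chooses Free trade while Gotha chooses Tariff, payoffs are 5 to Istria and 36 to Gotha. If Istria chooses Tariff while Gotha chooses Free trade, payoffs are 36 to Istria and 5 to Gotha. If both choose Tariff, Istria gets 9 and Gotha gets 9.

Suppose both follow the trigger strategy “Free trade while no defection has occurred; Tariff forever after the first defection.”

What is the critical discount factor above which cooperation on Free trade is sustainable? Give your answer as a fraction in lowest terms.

Cooperation forever yields 21 each period: 21/(1−δ).
Deviating yields 36 once, then 9 forever: 36 + 9δ/(1−δ).
No profitable deviation requires 21/(1−δ) ≥ 36 + 9δ/(1−δ).
Multiplying by (1−δ): 21 ≥ 36(1−δ) + 9δ = 36 − 27δ.
So 27δ ≥ 15, i.e. δ ≥ 15/27 = 5/9.

5/9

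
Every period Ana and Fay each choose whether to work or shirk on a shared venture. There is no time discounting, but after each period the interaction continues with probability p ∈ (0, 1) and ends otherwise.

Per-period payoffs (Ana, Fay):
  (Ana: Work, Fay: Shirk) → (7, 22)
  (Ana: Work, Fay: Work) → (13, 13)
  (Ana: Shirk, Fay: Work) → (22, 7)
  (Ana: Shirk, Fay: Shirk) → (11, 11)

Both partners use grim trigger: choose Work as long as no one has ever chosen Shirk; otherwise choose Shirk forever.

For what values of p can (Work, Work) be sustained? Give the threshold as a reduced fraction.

9/11

With no time discounting, the continuation probability p plays the role of the discount factor.
Grim-trigger IC: 13/(1−p) ≥ 22 + 11p/(1−p) ⇒ p ≥ (22−13)/(22−11) = 9/11.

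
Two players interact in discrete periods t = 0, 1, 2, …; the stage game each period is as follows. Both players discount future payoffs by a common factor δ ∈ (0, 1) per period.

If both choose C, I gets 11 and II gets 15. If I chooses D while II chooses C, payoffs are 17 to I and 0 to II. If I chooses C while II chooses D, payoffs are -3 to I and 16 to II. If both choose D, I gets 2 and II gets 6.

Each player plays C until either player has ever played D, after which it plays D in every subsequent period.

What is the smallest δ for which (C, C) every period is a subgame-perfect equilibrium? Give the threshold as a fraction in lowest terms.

I's threshold: (17−11)/(17−2) = 2/5.
II's threshold: (16−15)/(16−6) = 1/10.
2/5 > 1/10, so I binds and δ* = 2/5.

2/5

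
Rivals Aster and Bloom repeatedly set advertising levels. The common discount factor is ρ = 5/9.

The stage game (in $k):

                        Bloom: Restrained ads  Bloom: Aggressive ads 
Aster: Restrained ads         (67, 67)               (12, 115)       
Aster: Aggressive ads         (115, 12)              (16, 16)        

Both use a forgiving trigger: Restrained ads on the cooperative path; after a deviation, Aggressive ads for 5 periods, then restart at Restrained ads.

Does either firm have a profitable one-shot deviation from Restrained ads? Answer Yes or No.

IC: ρ+…+ρ^5 ≥ (115−67)/(67−16) = 16/17.
At ρ = 5/9: partial sum = 1.1838 ≥ 0.9412. Cooperation sustainable.

No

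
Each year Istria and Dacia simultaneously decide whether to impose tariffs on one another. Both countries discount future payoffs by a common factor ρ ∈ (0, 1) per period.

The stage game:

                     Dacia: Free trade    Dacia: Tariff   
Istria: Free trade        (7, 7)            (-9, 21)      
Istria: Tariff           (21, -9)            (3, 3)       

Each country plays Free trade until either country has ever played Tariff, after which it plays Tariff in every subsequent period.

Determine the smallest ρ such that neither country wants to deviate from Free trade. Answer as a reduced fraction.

7/(1−ρ) ≥ 21 + 3ρ/(1−ρ)
7 ≥ 21 − 18ρ
ρ ≥ 14/18 = 7/9.

7/9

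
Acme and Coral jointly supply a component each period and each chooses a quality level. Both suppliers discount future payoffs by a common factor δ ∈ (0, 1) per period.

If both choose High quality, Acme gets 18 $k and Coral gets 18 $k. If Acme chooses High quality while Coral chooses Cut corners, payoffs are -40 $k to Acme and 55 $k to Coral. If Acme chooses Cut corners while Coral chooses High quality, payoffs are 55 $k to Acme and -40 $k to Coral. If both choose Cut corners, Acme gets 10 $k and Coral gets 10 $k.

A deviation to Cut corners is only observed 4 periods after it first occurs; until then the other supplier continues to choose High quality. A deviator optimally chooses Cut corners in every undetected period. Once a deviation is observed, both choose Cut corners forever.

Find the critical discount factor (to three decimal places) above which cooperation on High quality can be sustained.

0.952

A deviator earns 55 for 4 periods, then 10 forever; cooperating earns 18 forever. Multiplying the IC by (1−δ):
18 ≥ 55(1−δ^4) + 10δ^4, so 45·δ^4 ≥ 37 and δ^4 ≥ 37/45.
δ ≥ (37/45)^(1/4) ≈ 0.952.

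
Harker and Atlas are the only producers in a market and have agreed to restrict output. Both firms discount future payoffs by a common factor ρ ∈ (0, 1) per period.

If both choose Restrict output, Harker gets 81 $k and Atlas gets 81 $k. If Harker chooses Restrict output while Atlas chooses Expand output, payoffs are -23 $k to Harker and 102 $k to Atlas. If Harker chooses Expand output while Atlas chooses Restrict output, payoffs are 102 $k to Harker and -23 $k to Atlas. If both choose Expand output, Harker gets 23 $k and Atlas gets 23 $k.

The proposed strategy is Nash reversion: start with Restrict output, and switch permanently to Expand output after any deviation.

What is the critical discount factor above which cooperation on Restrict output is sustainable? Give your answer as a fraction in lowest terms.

Under grim trigger the critical discount factor is (T−C)/(T−P) with T = 102, C = 81, P = 23.
ρ* = (102−81)/(102−23) = 21/79.

21/79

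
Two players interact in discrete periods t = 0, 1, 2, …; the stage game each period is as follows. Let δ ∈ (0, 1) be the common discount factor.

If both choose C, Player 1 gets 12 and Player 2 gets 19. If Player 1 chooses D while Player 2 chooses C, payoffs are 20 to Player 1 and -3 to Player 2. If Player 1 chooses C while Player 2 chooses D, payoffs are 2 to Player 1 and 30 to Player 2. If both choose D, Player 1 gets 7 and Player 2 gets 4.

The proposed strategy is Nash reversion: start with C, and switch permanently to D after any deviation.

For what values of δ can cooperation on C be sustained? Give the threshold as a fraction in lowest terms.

8/13

Player 1's threshold: (20−12)/(20−7) = 8/13.
Player 2's threshold: (30−19)/(30−4) = 11/26.
8/13 > 11/26, so Player 1 binds and δ* = 8/13.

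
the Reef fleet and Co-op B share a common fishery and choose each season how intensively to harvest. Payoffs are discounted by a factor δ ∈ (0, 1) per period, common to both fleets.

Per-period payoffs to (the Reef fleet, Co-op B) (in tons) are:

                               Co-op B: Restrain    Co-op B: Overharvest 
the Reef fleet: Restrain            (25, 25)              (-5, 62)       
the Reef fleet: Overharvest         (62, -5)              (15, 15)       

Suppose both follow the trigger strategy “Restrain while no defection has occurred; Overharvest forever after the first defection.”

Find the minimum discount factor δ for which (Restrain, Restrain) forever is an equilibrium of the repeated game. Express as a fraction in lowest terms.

One-period gain from deviating is 62 − 25 = 37. The loss is 25 − 15 = 10 in every subsequent period, with present value 10·δ/(1−δ).
Deviation is unprofitable when 10·δ/(1−δ) ≥ 37, i.e. δ/(1−δ) ≥ 37/10.
Equivalently δ ≥ 37/(37+10) = 37/47.

37/47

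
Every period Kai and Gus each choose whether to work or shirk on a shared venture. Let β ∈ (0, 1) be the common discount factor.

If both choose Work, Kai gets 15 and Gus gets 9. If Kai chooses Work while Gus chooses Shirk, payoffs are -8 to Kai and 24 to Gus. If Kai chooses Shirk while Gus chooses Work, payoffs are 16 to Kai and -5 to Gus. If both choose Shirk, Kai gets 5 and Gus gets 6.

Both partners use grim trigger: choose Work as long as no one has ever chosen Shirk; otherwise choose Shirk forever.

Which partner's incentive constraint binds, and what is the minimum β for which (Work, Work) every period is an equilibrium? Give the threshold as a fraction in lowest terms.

Gus; β ≥ 5/6

Kai: cooperation gives 15 each period; deviation gives 16 once then 5 forever.
  15/(1−β) ≥ 16 + 5β/(1−β) ⇒ β ≥ 1/11.
Gus: cooperation gives 9 each period; deviation gives 24 once then 6 forever.
  β ≥ 15/18 = 5/6.
Both must hold, so the binding constraint is Gus's: β ≥ 5/6.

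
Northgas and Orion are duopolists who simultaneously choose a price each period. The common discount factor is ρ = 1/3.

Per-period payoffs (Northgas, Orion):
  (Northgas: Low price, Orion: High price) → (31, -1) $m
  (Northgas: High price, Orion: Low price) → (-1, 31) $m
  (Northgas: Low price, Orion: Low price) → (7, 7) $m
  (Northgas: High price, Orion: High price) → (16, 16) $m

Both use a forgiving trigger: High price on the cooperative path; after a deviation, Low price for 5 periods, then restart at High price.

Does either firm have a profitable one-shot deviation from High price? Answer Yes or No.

A one-shot deviation gives 31 now, then 7 for 5 periods, then back to 16.
Gain from deviating: (31−16) today; loss: (16−7) in each of the next 5 periods.
No-deviation condition: (16−7)(ρ+…+ρ^5) ≥ 31−16, i.e. ρ+…+ρ^5 ≥ 5/3.
At ρ = 1/3: ρ+…+ρ^5 = 0.4979 < 1.6667.
So cooperation is not sustainable.

Yes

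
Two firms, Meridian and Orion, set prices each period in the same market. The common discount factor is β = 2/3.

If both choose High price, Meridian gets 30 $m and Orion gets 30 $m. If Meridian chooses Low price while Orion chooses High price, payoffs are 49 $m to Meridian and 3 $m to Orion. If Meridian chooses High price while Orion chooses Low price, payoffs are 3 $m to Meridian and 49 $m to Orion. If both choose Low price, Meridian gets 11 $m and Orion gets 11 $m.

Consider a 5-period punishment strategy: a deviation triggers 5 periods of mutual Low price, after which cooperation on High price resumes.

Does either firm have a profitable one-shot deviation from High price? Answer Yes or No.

No

Comparing payoff streams over the 6 periods until play realigns: cooperate → 30(1+β+…+β^5); deviate → 49 + 11(β+…+β^5).
Cooperation is sustained iff (30−11)(β+…+β^5) ≥ 49−30.
β+…+β^5 = 2/3·(1−(2/3)^5)/(1−2/3) = 1.7366, and (49−30)/(30−11) = 1.0000.
1.7366 ≥ 1.0000, so cooperation is sustainable.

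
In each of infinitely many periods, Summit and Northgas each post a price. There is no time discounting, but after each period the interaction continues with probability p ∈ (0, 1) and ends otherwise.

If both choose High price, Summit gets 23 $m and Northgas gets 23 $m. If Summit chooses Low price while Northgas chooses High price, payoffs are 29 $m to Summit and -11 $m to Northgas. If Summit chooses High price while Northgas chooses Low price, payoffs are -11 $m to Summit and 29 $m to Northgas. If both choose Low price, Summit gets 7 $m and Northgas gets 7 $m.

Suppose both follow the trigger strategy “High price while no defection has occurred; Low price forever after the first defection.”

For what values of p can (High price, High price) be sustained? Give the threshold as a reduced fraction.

3/11

Expected cooperation value is 23 + p·23 + p²·23 + … = 23/(1−p); deviation gives 29 + p·7/(1−p).
23 ≥ 29(1−p) + 7p ⇒ 22p ≥ 6 ⇒ p ≥ 6/22 = 3/11.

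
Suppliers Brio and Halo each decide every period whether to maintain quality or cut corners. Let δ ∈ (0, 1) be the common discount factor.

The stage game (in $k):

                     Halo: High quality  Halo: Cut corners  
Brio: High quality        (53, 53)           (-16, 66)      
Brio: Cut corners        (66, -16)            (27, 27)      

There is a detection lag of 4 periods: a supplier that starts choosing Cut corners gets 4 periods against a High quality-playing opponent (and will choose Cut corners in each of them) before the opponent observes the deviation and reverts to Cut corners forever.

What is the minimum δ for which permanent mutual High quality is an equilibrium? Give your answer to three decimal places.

0.760

A deviator earns 66 for 4 periods, then 27 forever; cooperating earns 53 forever. Multiplying the IC by (1−δ):
53 ≥ 66(1−δ^4) + 27δ^4, so 39·δ^4 ≥ 13 and δ^4 ≥ 1/3.
δ ≥ (1/3)^(1/4) ≈ 0.760.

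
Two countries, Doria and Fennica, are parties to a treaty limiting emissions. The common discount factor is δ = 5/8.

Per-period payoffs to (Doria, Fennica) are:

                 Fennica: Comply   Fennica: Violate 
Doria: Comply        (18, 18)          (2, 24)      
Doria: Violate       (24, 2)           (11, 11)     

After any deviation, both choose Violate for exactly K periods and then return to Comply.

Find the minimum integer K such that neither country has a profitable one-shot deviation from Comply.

2

IC: δ(1−δ^K)/(1−δ) ≥ (24−18)/(18−11) = 6/7.
With δ = 5/8: need 1 − δ^K ≥ 6/7·(1−5/8)/(5/8), i.e. δ^K ≤ 0.4857.
Since (5/8)^1 = 0.6250 and (5/8)^2 = 0.3906, the smallest such K is 2.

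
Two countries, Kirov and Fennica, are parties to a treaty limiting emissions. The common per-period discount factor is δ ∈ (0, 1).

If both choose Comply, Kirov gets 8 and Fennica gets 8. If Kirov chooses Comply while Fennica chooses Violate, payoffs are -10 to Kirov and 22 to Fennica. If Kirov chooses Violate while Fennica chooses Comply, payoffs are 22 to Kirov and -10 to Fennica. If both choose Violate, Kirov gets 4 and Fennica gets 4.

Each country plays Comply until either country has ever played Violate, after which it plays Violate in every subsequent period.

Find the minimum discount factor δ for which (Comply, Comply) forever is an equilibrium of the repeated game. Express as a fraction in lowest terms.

7/9

Under grim trigger the critical discount factor is (T−C)/(T−P) with T = 22, C = 8, P = 4.
δ* = (22−8)/(22−4) = 14/18 = 7/9.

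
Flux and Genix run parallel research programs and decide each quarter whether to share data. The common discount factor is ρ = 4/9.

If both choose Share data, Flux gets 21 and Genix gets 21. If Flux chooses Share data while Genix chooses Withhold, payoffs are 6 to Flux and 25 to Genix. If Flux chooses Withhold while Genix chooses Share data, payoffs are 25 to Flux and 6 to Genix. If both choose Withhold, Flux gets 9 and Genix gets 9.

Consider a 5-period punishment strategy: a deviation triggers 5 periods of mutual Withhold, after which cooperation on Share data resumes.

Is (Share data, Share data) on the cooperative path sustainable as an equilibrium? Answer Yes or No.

IC: ρ+…+ρ^5 ≥ (25−21)/(21−9) = 1/3.
At ρ = 4/9: partial sum = 0.7861 ≥ 0.3333. Cooperation sustainable.

Yes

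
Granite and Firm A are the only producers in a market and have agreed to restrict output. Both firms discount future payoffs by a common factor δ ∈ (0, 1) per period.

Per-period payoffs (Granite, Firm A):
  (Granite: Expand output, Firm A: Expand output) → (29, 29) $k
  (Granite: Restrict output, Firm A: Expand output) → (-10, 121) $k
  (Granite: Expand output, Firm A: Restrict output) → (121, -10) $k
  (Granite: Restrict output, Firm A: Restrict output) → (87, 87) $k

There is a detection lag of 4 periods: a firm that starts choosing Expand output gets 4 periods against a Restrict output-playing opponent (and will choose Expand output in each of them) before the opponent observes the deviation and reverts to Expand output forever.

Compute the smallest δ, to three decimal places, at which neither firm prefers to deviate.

0.780

The best deviation is to choose Expand output for all 4 undetected periods, earning 121 each, then 29 forever once detected.
Deviation value: 121(1−δ^4)/(1−δ) + 29δ^4/(1−δ); cooperation value: 87/(1−δ).
IC: 87 ≥ 121(1−δ^4) + 29δ^4 = 121 − 92δ^4.
So δ^4 ≥ 34/92 = 17/46, giving δ ≥ (17/46)^(1/4) ≈ 0.780.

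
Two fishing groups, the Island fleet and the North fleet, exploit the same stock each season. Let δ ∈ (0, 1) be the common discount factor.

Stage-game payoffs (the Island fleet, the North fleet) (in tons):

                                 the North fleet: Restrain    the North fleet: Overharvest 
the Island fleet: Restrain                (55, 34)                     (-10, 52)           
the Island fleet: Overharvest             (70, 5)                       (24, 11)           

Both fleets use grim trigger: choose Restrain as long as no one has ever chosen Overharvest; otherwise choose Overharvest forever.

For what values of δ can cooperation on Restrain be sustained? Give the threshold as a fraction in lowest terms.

For the Island fleet: deviation gain 70−55 = 15, per-period punishment loss 55−24 = 31. IC gives δ ≥ 15/46.
For the North fleet: gain 18, loss 23 per period, so δ ≥ 18/41.
The tighter constraint is the North fleet's, so cooperation needs δ ≥ 18/41.

18/41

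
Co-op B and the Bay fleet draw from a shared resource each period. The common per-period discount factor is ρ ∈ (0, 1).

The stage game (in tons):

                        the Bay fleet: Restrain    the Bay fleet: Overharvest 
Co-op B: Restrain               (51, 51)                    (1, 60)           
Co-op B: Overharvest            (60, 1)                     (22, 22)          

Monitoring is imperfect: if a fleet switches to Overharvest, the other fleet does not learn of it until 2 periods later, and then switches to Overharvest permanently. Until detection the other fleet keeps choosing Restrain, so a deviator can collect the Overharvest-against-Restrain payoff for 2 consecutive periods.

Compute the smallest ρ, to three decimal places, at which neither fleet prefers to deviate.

The best deviation is to choose Overharvest for all 2 undetected periods, earning 60 each, then 22 forever once detected.
Deviation value: 60(1−ρ^2)/(1−ρ) + 22ρ^2/(1−ρ); cooperation value: 51/(1−ρ).
IC: 51 ≥ 60(1−ρ^2) + 22ρ^2 = 60 − 38ρ^2.
So ρ^2 ≥ 9/38, giving ρ ≥ (9/38)^(1/2) ≈ 0.487.

0.487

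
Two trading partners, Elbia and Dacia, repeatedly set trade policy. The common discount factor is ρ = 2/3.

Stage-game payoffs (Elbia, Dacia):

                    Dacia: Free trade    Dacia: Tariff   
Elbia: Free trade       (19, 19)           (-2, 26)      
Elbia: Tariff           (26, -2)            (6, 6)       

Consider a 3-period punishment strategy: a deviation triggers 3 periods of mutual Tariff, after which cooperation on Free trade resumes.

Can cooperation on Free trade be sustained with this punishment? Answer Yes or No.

Yes

A one-shot deviation gives 26 now, then 6 for 3 periods, then back to 19.
Gain from deviating: (26−19) today; loss: (19−6) in each of the next 3 periods.
No-deviation condition: (19−6)(ρ+…+ρ^3) ≥ 26−19, i.e. ρ+…+ρ^3 ≥ 7/13.
At ρ = 2/3: ρ+…+ρ^3 = 1.4074 ≥ 0.5385.
So cooperation is sustainable.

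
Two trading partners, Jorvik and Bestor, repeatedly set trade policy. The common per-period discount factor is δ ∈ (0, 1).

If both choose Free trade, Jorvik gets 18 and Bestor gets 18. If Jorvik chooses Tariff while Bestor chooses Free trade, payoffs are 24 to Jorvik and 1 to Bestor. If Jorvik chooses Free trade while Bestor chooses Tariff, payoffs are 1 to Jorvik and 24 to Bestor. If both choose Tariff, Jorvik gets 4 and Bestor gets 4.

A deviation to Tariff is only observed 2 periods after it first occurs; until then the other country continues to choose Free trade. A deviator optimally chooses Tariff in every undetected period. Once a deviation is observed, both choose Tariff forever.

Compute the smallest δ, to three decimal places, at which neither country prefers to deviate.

0.548

A deviator earns 24 for 2 periods, then 4 forever; cooperating earns 18 forever. Multiplying the IC by (1−δ):
18 ≥ 24(1−δ^2) + 4δ^2, so 20·δ^2 ≥ 6 and δ^2 ≥ 3/10.
δ ≥ (3/10)^(1/2) ≈ 0.548.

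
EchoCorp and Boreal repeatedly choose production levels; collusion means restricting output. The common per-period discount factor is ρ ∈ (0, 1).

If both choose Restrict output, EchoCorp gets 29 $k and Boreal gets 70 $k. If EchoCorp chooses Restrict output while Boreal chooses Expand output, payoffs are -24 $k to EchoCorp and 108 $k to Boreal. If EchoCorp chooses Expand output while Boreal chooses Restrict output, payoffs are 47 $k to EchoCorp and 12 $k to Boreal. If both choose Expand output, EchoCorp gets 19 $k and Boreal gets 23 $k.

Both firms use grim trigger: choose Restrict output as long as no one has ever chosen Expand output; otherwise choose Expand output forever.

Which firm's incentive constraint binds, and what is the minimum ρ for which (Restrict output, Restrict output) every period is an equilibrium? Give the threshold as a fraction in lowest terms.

EchoCorp; ρ ≥ 9/14

EchoCorp's threshold: (47−29)/(47−19) = 9/14.
Boreal's threshold: (108−70)/(108−23) = 38/85.
9/14 > 38/85, so EchoCorp binds and ρ* = 9/14.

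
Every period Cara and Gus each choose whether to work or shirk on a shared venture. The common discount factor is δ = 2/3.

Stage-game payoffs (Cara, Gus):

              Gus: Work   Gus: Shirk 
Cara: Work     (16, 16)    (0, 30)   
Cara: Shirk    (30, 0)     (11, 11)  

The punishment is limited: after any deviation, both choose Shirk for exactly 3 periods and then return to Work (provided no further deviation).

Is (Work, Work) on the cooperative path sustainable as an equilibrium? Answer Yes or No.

No

IC: δ+…+δ^3 ≥ (30−16)/(16−11) = 14/5.
At δ = 2/3: partial sum = 1.4074 < 2.8000. Cooperation not sustainable.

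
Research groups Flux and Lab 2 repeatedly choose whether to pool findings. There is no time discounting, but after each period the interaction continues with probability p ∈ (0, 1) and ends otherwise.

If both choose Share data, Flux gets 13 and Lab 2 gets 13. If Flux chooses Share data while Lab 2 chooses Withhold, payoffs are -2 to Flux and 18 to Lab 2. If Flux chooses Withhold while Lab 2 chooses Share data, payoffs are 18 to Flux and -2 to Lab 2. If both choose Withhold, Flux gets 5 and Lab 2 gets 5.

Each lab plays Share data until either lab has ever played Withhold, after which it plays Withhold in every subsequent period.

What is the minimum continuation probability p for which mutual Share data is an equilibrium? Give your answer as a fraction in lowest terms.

5/13

Expected cooperation value is 13 + p·13 + p²·13 + … = 13/(1−p); deviation gives 18 + p·5/(1−p).
13 ≥ 18(1−p) + 5p ⇒ 13p ≥ 5 ⇒ p ≥ 5/13.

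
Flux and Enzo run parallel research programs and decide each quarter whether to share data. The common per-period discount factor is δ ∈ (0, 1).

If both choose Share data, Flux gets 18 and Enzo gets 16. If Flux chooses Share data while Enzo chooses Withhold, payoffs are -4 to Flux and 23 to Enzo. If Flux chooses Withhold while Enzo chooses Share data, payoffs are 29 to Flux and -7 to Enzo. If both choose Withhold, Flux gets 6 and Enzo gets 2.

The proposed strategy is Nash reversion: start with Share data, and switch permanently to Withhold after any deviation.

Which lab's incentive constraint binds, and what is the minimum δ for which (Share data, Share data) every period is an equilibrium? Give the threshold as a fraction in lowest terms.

Flux; δ ≥ 11/23

Flux's threshold: (29−18)/(29−6) = 11/23.
Enzo's threshold: (23−16)/(23−2) = 1/3.
11/23 > 1/3, so Flux binds and δ* = 11/23.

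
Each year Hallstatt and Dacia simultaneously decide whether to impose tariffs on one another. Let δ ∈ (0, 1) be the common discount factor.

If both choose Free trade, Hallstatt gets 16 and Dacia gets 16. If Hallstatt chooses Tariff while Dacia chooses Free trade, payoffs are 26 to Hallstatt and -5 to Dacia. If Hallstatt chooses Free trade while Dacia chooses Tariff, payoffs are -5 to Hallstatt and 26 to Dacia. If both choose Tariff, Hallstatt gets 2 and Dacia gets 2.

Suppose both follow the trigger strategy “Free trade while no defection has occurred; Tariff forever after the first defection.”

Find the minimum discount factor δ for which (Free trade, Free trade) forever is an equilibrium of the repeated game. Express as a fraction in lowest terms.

Under grim trigger the critical discount factor is (T−C)/(T−P) with T = 26, C = 16, P = 2.
δ* = (26−16)/(26−2) = 10/24 = 5/12.

5/12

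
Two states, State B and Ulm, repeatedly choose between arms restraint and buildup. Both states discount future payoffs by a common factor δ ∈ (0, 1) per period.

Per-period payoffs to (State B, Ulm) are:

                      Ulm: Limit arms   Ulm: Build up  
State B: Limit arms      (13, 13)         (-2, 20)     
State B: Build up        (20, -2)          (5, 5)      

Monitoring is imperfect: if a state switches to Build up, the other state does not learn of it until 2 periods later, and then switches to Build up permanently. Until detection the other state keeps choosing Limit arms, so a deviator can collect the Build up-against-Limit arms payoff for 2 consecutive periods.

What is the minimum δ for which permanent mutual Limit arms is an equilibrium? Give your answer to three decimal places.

0.683

A deviator earns 20 for 2 periods, then 5 forever; cooperating earns 13 forever. Multiplying the IC by (1−δ):
13 ≥ 20(1−δ^2) + 5δ^2, so 15·δ^2 ≥ 7 and δ^2 ≥ 7/15.
δ ≥ (7/15)^(1/2) ≈ 0.683.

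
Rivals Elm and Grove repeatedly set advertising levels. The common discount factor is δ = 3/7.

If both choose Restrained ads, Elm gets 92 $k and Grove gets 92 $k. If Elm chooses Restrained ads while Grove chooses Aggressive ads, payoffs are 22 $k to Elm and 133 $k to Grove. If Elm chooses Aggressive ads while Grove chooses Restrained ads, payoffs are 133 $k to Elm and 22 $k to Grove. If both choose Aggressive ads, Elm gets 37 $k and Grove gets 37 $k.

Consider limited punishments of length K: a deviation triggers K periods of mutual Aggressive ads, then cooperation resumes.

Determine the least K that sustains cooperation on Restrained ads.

No profitable deviation requires (92−37)(δ+…+δ^K) ≥ 133−92, i.e. δ+…+δ^K ≥ 41/55 ≈ 0.7455.
With δ = 3/7, the partial sums are K=1: 0.4286, K=2: 0.6122, …, K=5: 0.7392, K=6: 0.7454, K=7: 0.7480.
K = 7 is the first length at which the sum reaches 0.7455.

7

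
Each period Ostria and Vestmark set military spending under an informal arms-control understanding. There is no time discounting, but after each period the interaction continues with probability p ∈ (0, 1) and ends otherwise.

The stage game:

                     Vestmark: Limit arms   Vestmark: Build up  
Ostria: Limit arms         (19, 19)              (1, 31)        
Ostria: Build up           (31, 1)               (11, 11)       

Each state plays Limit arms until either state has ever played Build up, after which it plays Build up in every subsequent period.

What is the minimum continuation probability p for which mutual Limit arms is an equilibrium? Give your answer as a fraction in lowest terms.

3/5

Expected cooperation value is 19 + p·19 + p²·19 + … = 19/(1−p); deviation gives 31 + p·11/(1−p).
19 ≥ 31(1−p) + 11p ⇒ 20p ≥ 12 ⇒ p ≥ 12/20 = 3/5.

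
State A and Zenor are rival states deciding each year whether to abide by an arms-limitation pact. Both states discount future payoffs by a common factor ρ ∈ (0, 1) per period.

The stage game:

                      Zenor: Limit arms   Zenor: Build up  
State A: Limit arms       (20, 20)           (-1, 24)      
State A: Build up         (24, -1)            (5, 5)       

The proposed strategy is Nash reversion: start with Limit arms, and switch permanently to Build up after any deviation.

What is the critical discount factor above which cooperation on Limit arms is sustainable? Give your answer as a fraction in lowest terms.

Cooperation forever yields 20 each period: 20/(1−ρ).
Deviating yields 24 once, then 5 forever: 24 + 5ρ/(1−ρ).
No profitable deviation requires 20/(1−ρ) ≥ 24 + 5ρ/(1−ρ).
Multiplying by (1−ρ): 20 ≥ 24(1−ρ) + 5ρ = 24 − 19ρ.
So 19ρ ≥ 4, i.e. ρ ≥ 4/19.

4/19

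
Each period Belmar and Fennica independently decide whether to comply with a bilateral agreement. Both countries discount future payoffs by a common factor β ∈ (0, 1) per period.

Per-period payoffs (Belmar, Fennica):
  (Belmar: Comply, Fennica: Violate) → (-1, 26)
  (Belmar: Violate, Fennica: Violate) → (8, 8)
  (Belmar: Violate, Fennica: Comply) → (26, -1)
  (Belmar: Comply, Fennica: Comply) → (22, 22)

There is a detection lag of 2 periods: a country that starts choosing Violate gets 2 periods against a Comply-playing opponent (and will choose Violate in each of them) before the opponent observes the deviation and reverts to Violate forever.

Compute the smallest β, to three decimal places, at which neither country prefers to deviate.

A deviator earns 26 for 2 periods, then 8 forever; cooperating earns 22 forever. Multiplying the IC by (1−β):
22 ≥ 26(1−β^2) + 8β^2, so 18·β^2 ≥ 4 and β^2 ≥ 2/9.
β ≥ (2/9)^(1/2) ≈ 0.471.

0.471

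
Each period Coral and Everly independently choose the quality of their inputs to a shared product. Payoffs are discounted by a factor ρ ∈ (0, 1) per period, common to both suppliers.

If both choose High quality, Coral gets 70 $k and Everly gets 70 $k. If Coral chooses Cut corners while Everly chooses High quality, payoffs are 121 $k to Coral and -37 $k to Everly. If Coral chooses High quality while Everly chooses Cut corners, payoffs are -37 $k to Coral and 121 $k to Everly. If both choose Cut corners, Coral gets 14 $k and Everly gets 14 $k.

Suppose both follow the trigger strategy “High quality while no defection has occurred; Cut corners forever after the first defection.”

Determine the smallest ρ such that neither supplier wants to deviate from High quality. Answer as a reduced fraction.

Cooperation forever yields 70 each period: 70/(1−ρ).
Deviating yields 121 once, then 14 forever: 121 + 14ρ/(1−ρ).
No profitable deviation requires 70/(1−ρ) ≥ 121 + 14ρ/(1−ρ).
Multiplying by (1−ρ): 70 ≥ 121(1−ρ) + 14ρ = 121 − 107ρ.
So 107ρ ≥ 51, i.e. ρ ≥ 51/107.

51/107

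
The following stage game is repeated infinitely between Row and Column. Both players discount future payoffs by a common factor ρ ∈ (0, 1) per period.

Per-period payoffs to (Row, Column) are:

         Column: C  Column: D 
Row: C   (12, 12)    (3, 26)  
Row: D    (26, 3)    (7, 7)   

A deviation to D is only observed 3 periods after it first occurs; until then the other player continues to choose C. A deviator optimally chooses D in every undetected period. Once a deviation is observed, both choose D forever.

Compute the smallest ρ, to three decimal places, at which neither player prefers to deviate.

0.903

The best deviation is to choose D for all 3 undetected periods, earning 26 each, then 7 forever once detected.
Deviation value: 26(1−ρ^3)/(1−ρ) + 7ρ^3/(1−ρ); cooperation value: 12/(1−ρ).
IC: 12 ≥ 26(1−ρ^3) + 7ρ^3 = 26 − 19ρ^3.
So ρ^3 ≥ 14/19, giving ρ ≥ (14/19)^(1/3) ≈ 0.903.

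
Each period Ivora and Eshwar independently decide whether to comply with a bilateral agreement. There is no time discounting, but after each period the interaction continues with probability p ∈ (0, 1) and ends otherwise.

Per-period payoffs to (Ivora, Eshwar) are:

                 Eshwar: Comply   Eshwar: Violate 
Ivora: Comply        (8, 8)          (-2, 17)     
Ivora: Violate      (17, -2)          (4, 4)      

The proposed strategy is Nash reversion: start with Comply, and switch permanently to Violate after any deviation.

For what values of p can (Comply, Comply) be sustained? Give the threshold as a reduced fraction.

Expected cooperation value is 8 + p·8 + p²·8 + … = 8/(1−p); deviation gives 17 + p·4/(1−p).
8 ≥ 17(1−p) + 4p ⇒ 13p ≥ 9 ⇒ p ≥ 9/13.

9/13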